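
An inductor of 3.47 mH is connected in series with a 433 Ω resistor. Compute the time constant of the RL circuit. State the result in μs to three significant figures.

τ = L/R = (3.470×10^-3 H)/(433 Ω) = 8.014×10^-6 s.

τ ≈ 8.01 μs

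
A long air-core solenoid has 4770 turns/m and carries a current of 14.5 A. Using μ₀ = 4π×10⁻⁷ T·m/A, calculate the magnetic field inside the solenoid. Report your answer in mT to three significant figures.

Inside a long solenoid, B = μ₀nI.
B = (4π×10⁻⁷)(4.770×10^3 m⁻¹)(14.5 A) = 8.692×10^-2 T.

B ≈ 86.9 mT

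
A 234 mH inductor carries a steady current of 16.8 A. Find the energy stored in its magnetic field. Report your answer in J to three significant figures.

Stored magnetic energy: U = ½LI².
U = ½(0.234 H)(16.8 A)² = 33.02 J.

U ≈ 33.0 J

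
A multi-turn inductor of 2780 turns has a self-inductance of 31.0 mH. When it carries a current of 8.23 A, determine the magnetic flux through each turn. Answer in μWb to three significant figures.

From L = NΦ_B/I, the flux per turn is Φ_B = LI/N.
Φ_B = (3.100×10^-2 H)(8.23 A)/2780 = 9.177×10^-5 Wb.

Φ_B ≈ 91.8 μWb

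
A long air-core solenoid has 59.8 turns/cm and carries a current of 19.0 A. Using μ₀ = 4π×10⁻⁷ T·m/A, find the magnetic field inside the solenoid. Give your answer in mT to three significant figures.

B ≈ 143 mT

Inside a long solenoid, B = μ₀nI.
B = (4π×10⁻⁷)(5.980×10^3 m⁻¹)(19.0 A) = 0.1428 T.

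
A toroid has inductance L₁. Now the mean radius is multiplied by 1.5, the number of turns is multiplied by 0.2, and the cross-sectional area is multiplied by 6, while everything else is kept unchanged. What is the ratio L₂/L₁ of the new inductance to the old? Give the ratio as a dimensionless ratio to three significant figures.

L₂/L₁ = 0.160

For a toroid, L ∝ μᵣN²A/R.
L₂/L₁ = (1.5)^-1 × (0.2)^2 × (6) = 0.160.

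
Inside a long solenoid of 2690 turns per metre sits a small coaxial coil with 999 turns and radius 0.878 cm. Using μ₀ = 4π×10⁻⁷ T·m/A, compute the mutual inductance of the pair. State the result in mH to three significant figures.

The outer solenoid produces a uniform field B₁ = μ₀n₁I₁ across the inner coil,
so the flux linkage is N₂Φ = N₂B₁A₂ = μ₀n₁N₂A₂·I₁, giving M = μ₀n₁N₂A₂.
A₂ = πr² = π(8.780×10^-3 m)² = 2.422×10^-4 m².
M = (4π×10⁻⁷)(2690)(999)(2.422×10^-4) = 8.178×10^-4 H.

M ≈ 0.818 mH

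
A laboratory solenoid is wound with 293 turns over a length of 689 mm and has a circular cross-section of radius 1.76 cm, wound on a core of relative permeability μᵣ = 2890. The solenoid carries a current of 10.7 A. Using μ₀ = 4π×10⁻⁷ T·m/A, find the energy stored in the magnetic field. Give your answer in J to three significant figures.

U ≈ 25.2 J

A = πr² = π(1.760×10^-2 m)² = 9.731×10^-4 m².
L = μ₀μᵣN²A/ℓ = (4π×10⁻⁷)(2890)(293)²(9.731×10^-4)/(0.689) = 0.4404 H.
U = ½LI² = ½(0.4404)(10.7)² = 25.21 J.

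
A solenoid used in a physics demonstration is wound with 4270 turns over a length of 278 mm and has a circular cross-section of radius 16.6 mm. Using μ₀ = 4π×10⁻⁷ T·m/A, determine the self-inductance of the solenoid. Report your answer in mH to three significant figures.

A = πr² = π(1.660×10^-2 m)² = 8.657×10^-4 m².
For a long solenoid, L = μ₀N²A/ℓ.
L = (4π×10⁻⁷)(4270)²(8.657×10^-4)/(0.278 m) = 7.1349×10^-2 H.

L ≈ 71.3 mH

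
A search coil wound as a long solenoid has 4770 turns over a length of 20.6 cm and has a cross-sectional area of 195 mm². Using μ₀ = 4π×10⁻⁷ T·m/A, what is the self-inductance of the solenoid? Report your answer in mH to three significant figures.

L ≈ 27.1 mH

A = 195 mm² = 1.950×10^-4 m².
For a long solenoid, L = μ₀N²A/ℓ.
L = (4π×10⁻⁷)(4770)²(1.950×10^-4)/(0.206 m) = 2.707×10^-2 H.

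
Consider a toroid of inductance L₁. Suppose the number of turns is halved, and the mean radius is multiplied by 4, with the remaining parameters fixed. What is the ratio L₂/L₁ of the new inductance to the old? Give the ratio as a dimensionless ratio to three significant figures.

L₂/L₁ = 0.0625

For a toroid, L ∝ μᵣN²A/R.
L₂/L₁ = (0.5)^2 × (4)^-1 = 0.0625.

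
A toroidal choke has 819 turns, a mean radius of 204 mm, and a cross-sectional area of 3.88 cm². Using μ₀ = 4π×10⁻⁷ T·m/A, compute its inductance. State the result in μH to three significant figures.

L ≈ 255 μH

For a thin toroid, L = μ₀N²A/(2πR).
L = (4π×10⁻⁷)(819)²(3.880×10^-4) / (2π×0.204 m) = 2.552×10^-4 H.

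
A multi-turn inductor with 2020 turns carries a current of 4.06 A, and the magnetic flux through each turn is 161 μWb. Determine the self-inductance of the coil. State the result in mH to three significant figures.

L ≈ 80.1 mH

Self-inductance is defined by L = NΦ_B/I (flux linkage over current).
L = (2020)(1.610×10^-4 Wb)/(4.06 A) = 8.010×10^-2 H.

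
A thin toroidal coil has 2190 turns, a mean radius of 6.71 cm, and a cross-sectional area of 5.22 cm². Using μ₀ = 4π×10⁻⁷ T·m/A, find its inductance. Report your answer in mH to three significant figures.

L ≈ 7.46 mH

For a thin toroid, L = μ₀N²A/(2πR).
L = (4π×10⁻⁷)(2190)²(5.220×10^-4) / (2π×6.710×10^-2 m) = 7.462×10^-3 H.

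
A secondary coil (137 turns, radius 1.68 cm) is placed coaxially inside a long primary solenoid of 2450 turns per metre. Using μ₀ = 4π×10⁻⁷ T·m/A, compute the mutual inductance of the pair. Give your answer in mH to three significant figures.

M ≈ 0.374 mH

The outer solenoid produces a uniform field B₁ = μ₀n₁I₁ across the inner coil,
so the flux linkage is N₂Φ = N₂B₁A₂ = μ₀n₁N₂A₂·I₁, giving M = μ₀n₁N₂A₂.
A₂ = πr² = π(1.680×10^-2 m)² = 8.867×10^-4 m².
M = (4π×10⁻⁷)(2450)(137)(8.867×10^-4) = 3.740×10^-4 H.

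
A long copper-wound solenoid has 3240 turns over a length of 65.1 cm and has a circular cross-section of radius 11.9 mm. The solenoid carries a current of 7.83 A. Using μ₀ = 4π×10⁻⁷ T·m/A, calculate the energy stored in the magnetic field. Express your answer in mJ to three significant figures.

U ≈ 276 mJ

A = πr² = π(1.190×10^-2 m)² = 4.449×10^-4 m².
L = μ₀N²A/ℓ = (4π×10⁻⁷)(3240)²(4.449×10^-4)/(0.651) = 9.0149×10^-3 H.
U = ½LI² = ½(9.0149×10^-3)(7.83)² = 0.2763 J.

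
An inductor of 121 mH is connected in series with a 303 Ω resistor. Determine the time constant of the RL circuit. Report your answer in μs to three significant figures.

τ = L/R = (0.121 H)/(303 Ω) = 3.993×10^-4 s.

τ ≈ 399 μs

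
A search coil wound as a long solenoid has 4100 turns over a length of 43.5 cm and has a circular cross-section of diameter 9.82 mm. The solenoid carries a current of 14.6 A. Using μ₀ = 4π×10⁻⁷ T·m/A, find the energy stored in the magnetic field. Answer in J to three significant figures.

U ≈ 0.392 J

A = π(d/2)² = π(4.910×10^-3 m)² = 7.574×10^-5 m².
L = μ₀N²A/ℓ = (4π×10⁻⁷)(4100)²(7.574×10^-5)/(0.435) = 3.678×10^-3 H.
U = ½LI² = ½(3.678×10^-3)(14.6)² = 0.392 J.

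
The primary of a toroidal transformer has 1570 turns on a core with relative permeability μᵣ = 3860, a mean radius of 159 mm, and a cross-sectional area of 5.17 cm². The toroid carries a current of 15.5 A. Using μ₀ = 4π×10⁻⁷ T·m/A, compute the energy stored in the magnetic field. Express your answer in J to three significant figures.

L = μ₀μᵣN²A/(2πR) = (4π×10⁻⁷)(3860)(1570)²(5.170×10^-4)/(2π×0.159) = 6.187 H.
U = ½LI² = ½(6.187)(15.5)² = 743.3 J.

U ≈ 743 J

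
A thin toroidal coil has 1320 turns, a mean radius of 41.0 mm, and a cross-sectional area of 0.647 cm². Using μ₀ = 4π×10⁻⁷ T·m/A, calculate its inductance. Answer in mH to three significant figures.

For a thin toroid, L = μ₀N²A/(2πR).
L = (4π×10⁻⁷)(1320)²(6.470×10^-5) / (2π×4.100×10^-2 m) = 5.499×10^-4 H.

L ≈ 0.550 mH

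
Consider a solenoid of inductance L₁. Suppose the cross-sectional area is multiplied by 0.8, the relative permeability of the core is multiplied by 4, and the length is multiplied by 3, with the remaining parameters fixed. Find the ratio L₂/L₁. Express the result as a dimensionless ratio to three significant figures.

For a solenoid, L ∝ μᵣN²A/ℓ.
L₂/L₁ = (0.8) × (4) × (3)^-1 = 1.07.

L₂/L₁ = 1.07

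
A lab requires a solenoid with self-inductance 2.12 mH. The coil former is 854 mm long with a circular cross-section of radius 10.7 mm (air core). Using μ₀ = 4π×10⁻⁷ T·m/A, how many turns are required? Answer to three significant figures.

A = πr² = π(1.070×10^-2 m)² = 3.597×10^-4 m².
From L = μ₀N²A/ℓ, N = √(Lℓ / (μ₀A)).
N = √[(2.120×10^-3)(0.854) / ((4π×10⁻⁷)×3.597×10^-4)] = √(4.006×10^6) ≈ 2001.4.

N ≈ 2000 turns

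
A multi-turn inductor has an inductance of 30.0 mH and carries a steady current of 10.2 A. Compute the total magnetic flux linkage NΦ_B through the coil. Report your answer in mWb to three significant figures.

From L = NΦ_B/I, the flux linkage is NΦ_B = LI.
NΦ_B = (3.000×10^-2 H)(10.2 A) = 0.306 Wb.

NΦ_B ≈ 306 mWb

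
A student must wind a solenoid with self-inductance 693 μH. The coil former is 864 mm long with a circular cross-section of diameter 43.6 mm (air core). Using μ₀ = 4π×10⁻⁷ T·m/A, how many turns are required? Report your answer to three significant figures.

A = π(d/2)² = π(2.180×10^-2 m)² = 1.493×10^-3 m².
From L = μ₀N²A/ℓ, N = √(Lℓ / (μ₀A)).
N = √[(6.930×10^-4)(0.864) / ((4π×10⁻⁷)×1.493×10^-3)] = √(3.191×10^5) ≈ 564.9.

N ≈ 565 turns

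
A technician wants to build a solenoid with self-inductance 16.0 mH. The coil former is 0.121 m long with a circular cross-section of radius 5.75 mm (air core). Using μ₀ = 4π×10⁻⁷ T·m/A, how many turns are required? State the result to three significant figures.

A = πr² = π(5.750×10^-3 m)² = 1.039×10^-4 m².
From L = μ₀N²A/ℓ, N = √(Lℓ / (μ₀A)).
N = √[(1.600×10^-2)(0.121) / ((4π×10⁻⁷)×1.039×10^-4)] = √(1.483×10^7) ≈ 3851.3.

N ≈ 3850 turns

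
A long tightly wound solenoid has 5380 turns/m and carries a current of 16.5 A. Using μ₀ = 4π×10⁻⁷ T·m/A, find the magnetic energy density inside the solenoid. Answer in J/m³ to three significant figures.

B = μ₀nI = (4π×10⁻⁷)(5.380×10^3)(16.5) = 0.1116 T.
u = B²/(2μ₀) = (0.1116)²/(2×4π×10⁻⁷) = 4.951×10^3 J/m³.

u ≈ 4950 J/m³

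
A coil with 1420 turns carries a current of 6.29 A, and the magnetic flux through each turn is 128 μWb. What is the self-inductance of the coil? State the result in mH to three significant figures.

Self-inductance is defined by L = NΦ_B/I (flux linkage over current).
L = (1420)(1.280×10^-4 Wb)/(6.29 A) = 2.890×10^-2 H.

L ≈ 28.9 mH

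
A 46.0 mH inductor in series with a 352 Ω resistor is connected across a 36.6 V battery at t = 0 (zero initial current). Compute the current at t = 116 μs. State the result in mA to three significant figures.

τ = L/R = 4.600×10^-2/352 = 1.307×10^-4 s; final current I_∞ = ε/R = 36.6/352 = 0.104 A.
I(t) = I_∞(1 − e^(−t/τ)) with t/τ = 0.888.
I = (0.104)(1 − e^(−0.888)) = 6.118×10^-2 A.

I ≈ 61.2 mA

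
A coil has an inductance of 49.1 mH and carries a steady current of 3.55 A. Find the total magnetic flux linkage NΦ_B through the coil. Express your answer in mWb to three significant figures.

NΦ_B ≈ 174 mWb

From L = NΦ_B/I, the flux linkage is NΦ_B = LI.
NΦ_B = (4.910×10^-2 H)(3.55 A) = 0.1743 Wb.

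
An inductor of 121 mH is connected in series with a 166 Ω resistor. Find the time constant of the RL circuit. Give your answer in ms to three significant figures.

τ ≈ 0.729 ms

τ = L/R = (0.121 H)/(166 Ω) = 7.289×10^-4 s.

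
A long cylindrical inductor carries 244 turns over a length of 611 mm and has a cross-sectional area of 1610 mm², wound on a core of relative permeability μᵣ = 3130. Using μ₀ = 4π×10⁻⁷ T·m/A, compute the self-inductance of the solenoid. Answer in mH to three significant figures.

A = 1610 mm² = 1.610×10^-3 m².
For a long solenoid, L = μ₀μᵣN²A/ℓ.
L = (4π×10⁻⁷)(3130)(244)²(1.610×10^-3)/(0.611 m) = 0.617 H.

L ≈ 617 mH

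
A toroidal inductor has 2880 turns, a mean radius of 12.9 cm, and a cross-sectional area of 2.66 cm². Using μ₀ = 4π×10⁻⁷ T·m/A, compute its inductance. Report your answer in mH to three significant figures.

L ≈ 3.42 mH

For a thin toroid, L = μ₀N²A/(2πR).
L = (4π×10⁻⁷)(2880)²(2.660×10^-4) / (2π×0.129 m) = 3.421×10^-3 H.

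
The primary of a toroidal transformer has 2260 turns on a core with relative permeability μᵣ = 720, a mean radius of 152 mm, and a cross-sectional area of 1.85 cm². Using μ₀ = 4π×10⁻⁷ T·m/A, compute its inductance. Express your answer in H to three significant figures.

For a thin toroid, L = μ₀μᵣN²A/(2πR).
L = (4π×10⁻⁷)(720)(2260)²(1.850×10^-4) / (2π×0.152 m) = 0.8952 H.

L ≈ 0.895 H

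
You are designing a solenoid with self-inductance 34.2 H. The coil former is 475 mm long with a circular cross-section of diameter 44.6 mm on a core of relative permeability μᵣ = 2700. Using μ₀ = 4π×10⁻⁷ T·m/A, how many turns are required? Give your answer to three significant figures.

N ≈ 1750 turns

A = π(d/2)² = π(2.230×10^-2 m)² = 1.562×10^-3 m².
From L = μ₀μᵣN²A/ℓ, N = √(Lℓ / (μ₀μᵣA)).
N = √[(34.2)(0.475) / ((4π×10⁻⁷)(2700)×1.562×10^-3)] = √(3.0647×10^6) ≈ 1750.6.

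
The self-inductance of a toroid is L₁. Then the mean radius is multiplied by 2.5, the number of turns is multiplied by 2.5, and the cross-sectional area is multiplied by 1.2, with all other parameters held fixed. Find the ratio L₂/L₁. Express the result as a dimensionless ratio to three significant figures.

L₂/L₁ = 3.00

For a toroid, L ∝ μᵣN²A/R.
L₂/L₁ = (2.5)^-1 × (2.5)^2 × (1.2) = 3.00.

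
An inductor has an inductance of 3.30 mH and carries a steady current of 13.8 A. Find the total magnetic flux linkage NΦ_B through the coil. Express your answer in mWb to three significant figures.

NΦ_B ≈ 45.5 mWb

From L = NΦ_B/I, the flux linkage is NΦ_B = LI.
NΦ_B = (3.300×10^-3 H)(13.8 A) = 4.554×10^-2 Wb.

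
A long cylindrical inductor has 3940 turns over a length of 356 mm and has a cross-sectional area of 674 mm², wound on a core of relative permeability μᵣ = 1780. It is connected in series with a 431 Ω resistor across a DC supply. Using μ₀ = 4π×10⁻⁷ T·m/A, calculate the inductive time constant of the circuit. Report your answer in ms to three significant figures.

A = 674 mm² = 6.740×10^-4 m².
L = μ₀μᵣN²A/ℓ = (4π×10⁻⁷)(1780)(3940)²(6.740×10^-4)/(0.356) = 65.74 H.
τ = L/R = (65.74)/(431) = 0.1525 s.

τ ≈ 153 ms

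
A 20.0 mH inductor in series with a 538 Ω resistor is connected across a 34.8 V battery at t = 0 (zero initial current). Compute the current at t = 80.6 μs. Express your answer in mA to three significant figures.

I ≈ 57.3 mA

τ = L/R = 2.000×10^-2/538 = 3.717×10^-5 s; final current I_∞ = ε/R = 34.8/538 = 6.468×10^-2 A.
I(t) = I_∞(1 − e^(−t/τ)) with t/τ = 2.168.
I = (6.468×10^-2)(1 − e^(−2.168)) = 5.728×10^-2 A.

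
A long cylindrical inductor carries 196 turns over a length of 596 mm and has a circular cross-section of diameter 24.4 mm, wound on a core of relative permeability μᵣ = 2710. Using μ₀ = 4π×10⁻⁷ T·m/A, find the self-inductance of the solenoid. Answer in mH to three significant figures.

A = π(d/2)² = π(1.220×10^-2 m)² = 4.676×10^-4 m².
For a long solenoid, L = μ₀μᵣN²A/ℓ.
L = (4π×10⁻⁷)(2710)(196)²(4.676×10^-4)/(0.596 m) = 0.1026 H.

L ≈ 103 mH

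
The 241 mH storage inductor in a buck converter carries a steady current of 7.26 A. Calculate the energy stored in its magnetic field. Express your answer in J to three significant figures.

U ≈ 6.35 J

Stored magnetic energy: U = ½LI².
U = ½(0.241 H)(7.26 A)² = 6.351 J.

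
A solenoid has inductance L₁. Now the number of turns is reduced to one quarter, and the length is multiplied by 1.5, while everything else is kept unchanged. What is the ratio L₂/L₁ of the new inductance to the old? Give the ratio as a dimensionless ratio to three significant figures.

For a solenoid, L ∝ μᵣN²A/ℓ.
L₂/L₁ = (0.25)^2 × (1.5)^-1 = 0.0417.

L₂/L₁ = 0.0417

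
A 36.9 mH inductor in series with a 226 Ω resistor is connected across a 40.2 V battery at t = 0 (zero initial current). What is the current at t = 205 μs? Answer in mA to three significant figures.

I ≈ 127 mA

τ = L/R = 3.690×10^-2/226 = 1.633×10^-4 s; final current I_∞ = ε/R = 40.2/226 = 0.1779 A.
I(t) = I_∞(1 − e^(−t/τ)) with t/τ = 1.256.
I = (0.1779)(1 − e^(−1.256)) = 0.1272 A.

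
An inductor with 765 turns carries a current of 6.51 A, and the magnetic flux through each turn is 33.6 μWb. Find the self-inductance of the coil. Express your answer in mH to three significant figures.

L ≈ 3.95 mH

Self-inductance is defined by L = NΦ_B/I (flux linkage over current).
L = (765)(3.360×10^-5 Wb)/(6.51 A) = 3.948×10^-3 H.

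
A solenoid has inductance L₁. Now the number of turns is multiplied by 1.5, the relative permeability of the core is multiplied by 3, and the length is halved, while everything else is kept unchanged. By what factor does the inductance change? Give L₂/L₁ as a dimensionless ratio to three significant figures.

For a solenoid, L ∝ μᵣN²A/ℓ.
L₂/L₁ = (1.5)^2 × (3) × (0.5)^-1 = 13.5.

L₂/L₁ = 13.5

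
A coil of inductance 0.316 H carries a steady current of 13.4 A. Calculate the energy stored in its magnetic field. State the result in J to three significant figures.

Stored magnetic energy: U = ½LI².
U = ½(0.316 H)(13.4 A)² = 28.37 J.

U ≈ 28.4 J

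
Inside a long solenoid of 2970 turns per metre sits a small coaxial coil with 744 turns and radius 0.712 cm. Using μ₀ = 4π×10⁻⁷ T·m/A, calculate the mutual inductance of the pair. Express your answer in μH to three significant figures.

The outer solenoid produces a uniform field B₁ = μ₀n₁I₁ across the inner coil,
so the flux linkage is N₂Φ = N₂B₁A₂ = μ₀n₁N₂A₂·I₁, giving M = μ₀n₁N₂A₂.
A₂ = πr² = π(7.120×10^-3 m)² = 1.593×10^-4 m².
M = (4π×10⁻⁷)(2970)(744)(1.593×10^-4) = 4.422×10^-4 H.

M ≈ 442 μH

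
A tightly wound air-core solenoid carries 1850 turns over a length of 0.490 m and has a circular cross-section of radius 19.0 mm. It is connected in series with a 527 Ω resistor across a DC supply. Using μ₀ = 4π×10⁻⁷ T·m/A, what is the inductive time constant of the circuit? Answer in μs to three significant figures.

A = πr² = π(1.900×10^-2 m)² = 1.134×10^-3 m².
L = μ₀N²A/ℓ = (4π×10⁻⁷)(1850)²(1.134×10^-3)/(0.49) = 9.954×10^-3 H.
τ = L/R = (9.954×10^-3)/(527) = 1.889×10^-5 s.

τ ≈ 18.9 μs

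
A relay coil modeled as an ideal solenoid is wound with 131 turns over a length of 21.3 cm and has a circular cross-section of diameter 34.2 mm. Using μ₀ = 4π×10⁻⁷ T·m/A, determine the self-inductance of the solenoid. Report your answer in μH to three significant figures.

L ≈ 93.0 μH

A = π(d/2)² = π(1.710×10^-2 m)² = 9.186×10^-4 m².
For a long solenoid, L = μ₀N²A/ℓ.
L = (4π×10⁻⁷)(131)²(9.186×10^-4)/(0.213 m) = 9.301×10^-5 H.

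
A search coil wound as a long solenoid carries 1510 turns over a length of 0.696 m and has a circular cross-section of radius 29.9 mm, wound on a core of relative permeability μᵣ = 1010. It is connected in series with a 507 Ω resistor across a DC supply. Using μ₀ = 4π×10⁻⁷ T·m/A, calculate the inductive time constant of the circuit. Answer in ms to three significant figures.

τ ≈ 23.0 ms

A = πr² = π(2.990×10^-2 m)² = 2.809×10^-3 m².
L = μ₀μᵣN²A/ℓ = (4π×10⁻⁷)(1010)(1510)²(2.809×10^-3)/(0.696) = 11.68 H.
τ = L/R = (11.68)/(507) = 2.303×10^-2 s.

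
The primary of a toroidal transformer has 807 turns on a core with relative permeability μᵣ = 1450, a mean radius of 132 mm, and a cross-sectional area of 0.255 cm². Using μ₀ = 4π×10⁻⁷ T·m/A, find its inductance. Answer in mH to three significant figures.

L ≈ 36.5 mH

For a thin toroid, L = μ₀μᵣN²A/(2πR).
L = (4π×10⁻⁷)(1450)(807)²(2.550×10^-5) / (2π×0.132 m) = 3.648×10^-2 H.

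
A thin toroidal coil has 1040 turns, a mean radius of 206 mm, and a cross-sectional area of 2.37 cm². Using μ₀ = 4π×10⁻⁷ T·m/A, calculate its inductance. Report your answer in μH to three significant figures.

For a thin toroid, L = μ₀N²A/(2πR).
L = (4π×10⁻⁷)(1040)²(2.370×10^-4) / (2π×0.206 m) = 2.489×10^-4 H.

L ≈ 249 μH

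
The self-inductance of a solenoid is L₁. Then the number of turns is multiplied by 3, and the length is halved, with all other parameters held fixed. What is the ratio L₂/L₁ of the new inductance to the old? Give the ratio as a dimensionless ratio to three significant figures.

L₂/L₁ = 18.0

For a solenoid, L ∝ μᵣN²A/ℓ.
L₂/L₁ = (3)^2 × (0.5)^-1 = 18.0.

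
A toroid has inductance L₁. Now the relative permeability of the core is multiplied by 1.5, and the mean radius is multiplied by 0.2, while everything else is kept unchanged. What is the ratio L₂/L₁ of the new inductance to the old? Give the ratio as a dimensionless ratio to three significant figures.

For a toroid, L ∝ μᵣN²A/R.
L₂/L₁ = (1.5) × (0.2)^-1 = 7.50.

L₂/L₁ = 7.50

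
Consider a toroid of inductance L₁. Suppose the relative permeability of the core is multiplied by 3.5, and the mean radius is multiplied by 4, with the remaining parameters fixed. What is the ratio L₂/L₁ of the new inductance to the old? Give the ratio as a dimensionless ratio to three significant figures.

L₂/L₁ = 0.875

For a toroid, L ∝ μᵣN²A/R.
L₂/L₁ = (3.5) × (4)^-1 = 0.875.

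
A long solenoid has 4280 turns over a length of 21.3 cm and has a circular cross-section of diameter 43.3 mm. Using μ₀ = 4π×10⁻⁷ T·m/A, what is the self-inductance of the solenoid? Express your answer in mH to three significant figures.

A = π(d/2)² = π(2.165×10^-2 m)² = 1.473×10^-3 m².
For a long solenoid, L = μ₀N²A/ℓ.
L = (4π×10⁻⁷)(4280)²(1.473×10^-3)/(0.213 m) = 0.1591 H.

L ≈ 159 mH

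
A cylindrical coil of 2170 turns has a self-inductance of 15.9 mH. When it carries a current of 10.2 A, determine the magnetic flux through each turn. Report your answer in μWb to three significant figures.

From L = NΦ_B/I, the flux per turn is Φ_B = LI/N.
Φ_B = (1.590×10^-2 H)(10.2 A)/2170 = 7.474×10^-5 Wb.

Φ_B ≈ 74.7 μWb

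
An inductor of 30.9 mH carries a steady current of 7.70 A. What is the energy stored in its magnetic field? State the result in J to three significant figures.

U ≈ 0.916 J

Stored magnetic energy: U = ½LI².
U = ½(3.090×10^-2 H)(7.70 A)² = 0.916 J.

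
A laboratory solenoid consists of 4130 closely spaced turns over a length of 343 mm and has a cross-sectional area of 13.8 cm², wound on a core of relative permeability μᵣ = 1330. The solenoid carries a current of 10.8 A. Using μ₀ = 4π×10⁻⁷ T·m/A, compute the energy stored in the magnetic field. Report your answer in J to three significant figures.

U ≈ 6690 J

A = 13.8 cm² = 1.380×10^-3 m².
L = μ₀μᵣN²A/ℓ = (4π×10⁻⁷)(1330)(4130)²(1.380×10^-3)/(0.343) = 114.7 H.
U = ½LI² = ½(114.7)(10.8)² = 6.689×10^3 J.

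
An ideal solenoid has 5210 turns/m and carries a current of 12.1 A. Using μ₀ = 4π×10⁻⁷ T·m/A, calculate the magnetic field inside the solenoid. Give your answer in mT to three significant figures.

B ≈ 79.2 mT

Inside a long solenoid, B = μ₀nI.
B = (4π×10⁻⁷)(5.210×10^3 m⁻¹)(12.1 A) = 7.922×10^-2 T.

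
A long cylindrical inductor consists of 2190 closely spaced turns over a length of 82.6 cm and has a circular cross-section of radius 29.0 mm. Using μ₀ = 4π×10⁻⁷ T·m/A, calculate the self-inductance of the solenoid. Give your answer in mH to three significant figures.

L ≈ 19.3 mH

A = πr² = π(2.900×10^-2 m)² = 2.642×10^-3 m².
For a long solenoid, L = μ₀N²A/ℓ.
L = (4π×10⁻⁷)(2190)²(2.642×10^-3)/(0.826 m) = 1.928×10^-2 H.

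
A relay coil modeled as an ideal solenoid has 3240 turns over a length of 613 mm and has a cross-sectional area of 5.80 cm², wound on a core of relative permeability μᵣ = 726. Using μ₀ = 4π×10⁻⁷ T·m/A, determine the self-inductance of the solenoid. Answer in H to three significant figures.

A = 5.80 cm² = 5.800×10^-4 m².
For a long solenoid, L = μ₀μᵣN²A/ℓ.
L = (4π×10⁻⁷)(726)(3240)²(5.800×10^-4)/(0.613 m) = 9.062 H.

L ≈ 9.06 H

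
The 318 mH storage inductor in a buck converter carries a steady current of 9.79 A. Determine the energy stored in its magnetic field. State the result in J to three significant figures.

U ≈ 15.2 J

Stored magnetic energy: U = ½LI².
U = ½(0.318 H)(9.79 A)² = 15.24 J.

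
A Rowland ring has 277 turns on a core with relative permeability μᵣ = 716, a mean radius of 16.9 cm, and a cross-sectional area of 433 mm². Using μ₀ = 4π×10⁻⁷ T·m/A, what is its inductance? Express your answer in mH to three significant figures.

L ≈ 28.2 mH

For a thin toroid, L = μ₀μᵣN²A/(2πR).
L = (4π×10⁻⁷)(716)(277)²(4.330×10^-4) / (2π×0.169 m) = 2.815×10^-2 H.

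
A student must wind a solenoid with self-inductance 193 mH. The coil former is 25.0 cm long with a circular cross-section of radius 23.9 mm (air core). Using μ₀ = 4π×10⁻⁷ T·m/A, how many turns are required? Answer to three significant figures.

N ≈ 4630 turns

A = πr² = π(2.390×10^-2 m)² = 1.7945×10^-3 m².
From L = μ₀N²A/ℓ, N = √(Lℓ / (μ₀A)).
N = √[(0.193)(0.25) / ((4π×10⁻⁷)×1.7945×10^-3)] = √(2.140×10^7) ≈ 4625.6.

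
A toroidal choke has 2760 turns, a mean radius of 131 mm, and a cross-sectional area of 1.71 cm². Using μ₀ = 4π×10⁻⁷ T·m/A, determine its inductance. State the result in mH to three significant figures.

L ≈ 1.99 mH

For a thin toroid, L = μ₀N²A/(2πR).
L = (4π×10⁻⁷)(2760)²(1.710×10^-4) / (2π×0.131 m) = 1.989×10^-3 H.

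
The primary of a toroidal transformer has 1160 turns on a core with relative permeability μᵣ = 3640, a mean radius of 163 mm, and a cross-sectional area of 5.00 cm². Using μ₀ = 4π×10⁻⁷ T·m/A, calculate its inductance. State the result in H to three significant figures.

For a thin toroid, L = μ₀μᵣN²A/(2πR).
L = (4π×10⁻⁷)(3640)(1160)²(5.000×10^-4) / (2π×0.163 m) = 3.0049 H.

L ≈ 3.00 H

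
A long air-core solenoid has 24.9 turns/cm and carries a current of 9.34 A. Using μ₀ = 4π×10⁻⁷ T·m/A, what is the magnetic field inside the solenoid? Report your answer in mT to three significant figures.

B ≈ 29.2 mT

Inside a long solenoid, B = μ₀nI.
B = (4π×10⁻⁷)(2.490×10^3 m⁻¹)(9.34 A) = 2.923×10^-2 T.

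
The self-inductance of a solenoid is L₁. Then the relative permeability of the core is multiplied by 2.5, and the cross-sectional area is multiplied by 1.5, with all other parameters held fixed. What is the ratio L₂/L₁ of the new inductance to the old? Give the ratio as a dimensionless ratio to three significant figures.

L₂/L₁ = 3.75

For a solenoid, L ∝ μᵣN²A/ℓ.
L₂/L₁ = (2.5) × (1.5) = 3.75.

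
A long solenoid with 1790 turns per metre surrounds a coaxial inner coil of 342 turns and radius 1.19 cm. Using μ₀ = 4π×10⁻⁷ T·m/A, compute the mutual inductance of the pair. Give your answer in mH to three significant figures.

M ≈ 0.342 mH

The outer solenoid produces a uniform field B₁ = μ₀n₁I₁ across the inner coil,
so the flux linkage is N₂Φ = N₂B₁A₂ = μ₀n₁N₂A₂·I₁, giving M = μ₀n₁N₂A₂.
A₂ = πr² = π(1.190×10^-2 m)² = 4.449×10^-4 m².
M = (4π×10⁻⁷)(1790)(342)(4.449×10^-4) = 3.422×10^-4 H.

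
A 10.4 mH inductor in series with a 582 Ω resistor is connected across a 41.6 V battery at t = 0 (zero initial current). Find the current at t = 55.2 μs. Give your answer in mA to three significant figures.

τ = L/R = 1.040×10^-2/582 = 1.787×10^-5 s; final current I_∞ = ε/R = 41.6/582 = 7.148×10^-2 A.
I(t) = I_∞(1 − e^(−t/τ)) with t/τ = 3.089.
I = (7.148×10^-2)(1 − e^(−3.089)) = 6.822×10^-2 A.

I ≈ 68.2 mA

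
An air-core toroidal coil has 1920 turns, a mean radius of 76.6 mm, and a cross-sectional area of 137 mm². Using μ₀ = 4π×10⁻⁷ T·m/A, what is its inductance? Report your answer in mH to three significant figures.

L ≈ 1.32 mH

For a thin toroid, L = μ₀N²A/(2πR).
L = (4π×10⁻⁷)(1920)²(1.370×10^-4) / (2π×7.660×10^-2 m) = 1.319×10^-3 H.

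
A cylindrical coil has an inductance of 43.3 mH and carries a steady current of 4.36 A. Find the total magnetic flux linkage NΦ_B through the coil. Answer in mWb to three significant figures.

From L = NΦ_B/I, the flux linkage is NΦ_B = LI.
NΦ_B = (4.330×10^-2 H)(4.36 A) = 0.1888 Wb.

NΦ_B ≈ 189 mWb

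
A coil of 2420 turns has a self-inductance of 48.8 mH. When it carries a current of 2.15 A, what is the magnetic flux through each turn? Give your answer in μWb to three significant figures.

From L = NΦ_B/I, the flux per turn is Φ_B = LI/N.
Φ_B = (4.880×10^-2 H)(2.15 A)/2420 = 4.336×10^-5 Wb.

Φ_B ≈ 43.4 μWb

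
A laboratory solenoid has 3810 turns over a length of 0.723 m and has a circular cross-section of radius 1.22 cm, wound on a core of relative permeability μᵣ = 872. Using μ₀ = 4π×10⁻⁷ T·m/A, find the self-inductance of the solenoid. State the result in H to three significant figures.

A = πr² = π(1.220×10^-2 m)² = 4.676×10^-4 m².
For a long solenoid, L = μ₀μᵣN²A/ℓ.
L = (4π×10⁻⁷)(872)(3810)²(4.676×10^-4)/(0.723 m) = 10.29 H.

L ≈ 10.3 H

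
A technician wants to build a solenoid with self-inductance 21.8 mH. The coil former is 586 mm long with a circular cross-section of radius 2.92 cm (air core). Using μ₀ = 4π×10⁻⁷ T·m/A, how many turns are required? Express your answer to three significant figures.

N ≈ 1950 turns

A = πr² = π(2.920×10^-2 m)² = 2.679×10^-3 m².
From L = μ₀N²A/ℓ, N = √(Lℓ / (μ₀A)).
N = √[(2.180×10^-2)(0.586) / ((4π×10⁻⁷)×2.679×10^-3)] = √(3.795×10^6) ≈ 1948.1.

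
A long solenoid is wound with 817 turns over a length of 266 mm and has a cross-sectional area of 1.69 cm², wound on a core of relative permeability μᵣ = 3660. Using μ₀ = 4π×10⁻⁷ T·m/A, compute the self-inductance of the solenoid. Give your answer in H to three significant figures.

A = 1.69 cm² = 1.690×10^-4 m².
For a long solenoid, L = μ₀μᵣN²A/ℓ.
L = (4π×10⁻⁷)(3660)(817)²(1.690×10^-4)/(0.266 m) = 1.95 H.

L ≈ 1.95 H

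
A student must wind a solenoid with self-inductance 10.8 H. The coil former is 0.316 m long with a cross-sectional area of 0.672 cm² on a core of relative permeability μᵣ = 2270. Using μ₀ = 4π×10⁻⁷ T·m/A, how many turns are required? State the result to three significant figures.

A = 0.672 cm² = 6.720×10^-5 m².
From L = μ₀μᵣN²A/ℓ, N = √(Lℓ / (μ₀μᵣA)).
N = √[(10.8)(0.316) / ((4π×10⁻⁷)(2270)×6.720×10^-5)] = √(1.780×10^7) ≈ 4219.4.

N ≈ 4220 turns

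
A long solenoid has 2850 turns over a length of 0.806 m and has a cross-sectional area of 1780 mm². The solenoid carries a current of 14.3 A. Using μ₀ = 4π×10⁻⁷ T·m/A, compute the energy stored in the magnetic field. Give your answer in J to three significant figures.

A = 1780 mm² = 1.780×10^-3 m².
L = μ₀N²A/ℓ = (4π×10⁻⁷)(2850)²(1.780×10^-3)/(0.806) = 2.254×10^-2 H.
U = ½LI² = ½(2.254×10^-2)(14.3)² = 2.3048 J.

U ≈ 2.30 J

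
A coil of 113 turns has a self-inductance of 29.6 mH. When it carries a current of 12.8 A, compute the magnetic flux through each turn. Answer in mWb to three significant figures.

From L = NΦ_B/I, the flux per turn is Φ_B = LI/N.
Φ_B = (2.960×10^-2 H)(12.8 A)/113 = 3.353×10^-3 Wb.

Φ_B ≈ 3.35 mWb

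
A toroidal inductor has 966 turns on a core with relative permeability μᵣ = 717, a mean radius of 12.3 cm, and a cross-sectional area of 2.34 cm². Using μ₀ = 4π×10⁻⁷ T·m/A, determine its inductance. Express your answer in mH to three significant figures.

L ≈ 255 mH

For a thin toroid, L = μ₀μᵣN²A/(2πR).
L = (4π×10⁻⁷)(717)(966)²(2.340×10^-4) / (2π×0.123 m) = 0.2546 H.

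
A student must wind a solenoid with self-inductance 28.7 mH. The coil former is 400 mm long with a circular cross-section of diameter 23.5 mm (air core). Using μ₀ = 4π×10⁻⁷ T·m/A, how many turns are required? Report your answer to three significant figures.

A = π(d/2)² = π(1.175×10^-2 m)² = 4.337×10^-4 m².
From L = μ₀N²A/ℓ, N = √(Lℓ / (μ₀A)).
N = √[(2.870×10^-2)(0.4) / ((4π×10⁻⁷)×4.337×10^-4)] = √(2.106×10^7) ≈ 4589.4.

N ≈ 4590 turns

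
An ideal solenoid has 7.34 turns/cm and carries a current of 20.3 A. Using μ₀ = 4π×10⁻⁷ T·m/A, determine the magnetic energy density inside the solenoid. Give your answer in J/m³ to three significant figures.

u ≈ 139 J/m³

B = μ₀nI = (4π×10⁻⁷)(734)(20.3) = 1.872×10^-2 T.
u = B²/(2μ₀) = (1.872×10^-2)²/(2×4π×10⁻⁷) = 139.497 J/m³.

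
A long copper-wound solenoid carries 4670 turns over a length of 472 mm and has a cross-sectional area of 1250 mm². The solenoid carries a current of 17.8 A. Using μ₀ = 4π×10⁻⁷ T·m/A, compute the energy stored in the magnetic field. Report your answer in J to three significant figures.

A = 1250 mm² = 1.250×10^-3 m².
L = μ₀N²A/ℓ = (4π×10⁻⁷)(4670)²(1.250×10^-3)/(0.472) = 7.258×10^-2 H.
U = ½LI² = ½(7.258×10^-2)(17.8)² = 11.5 J.

U ≈ 11.5 J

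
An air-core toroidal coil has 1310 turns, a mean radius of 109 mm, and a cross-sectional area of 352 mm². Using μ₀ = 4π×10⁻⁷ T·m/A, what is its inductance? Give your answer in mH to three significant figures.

For a thin toroid, L = μ₀N²A/(2πR).
L = (4π×10⁻⁷)(1310)²(3.520×10^-4) / (2π×0.109 m) = 1.108×10^-3 H.

L ≈ 1.11 mH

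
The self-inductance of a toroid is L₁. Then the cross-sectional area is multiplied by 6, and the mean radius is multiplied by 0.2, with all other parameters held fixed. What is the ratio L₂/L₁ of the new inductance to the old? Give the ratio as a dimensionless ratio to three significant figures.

For a toroid, L ∝ μᵣN²A/R.
L₂/L₁ = (6) × (0.2)^-1 = 30.0.

L₂/L₁ = 30.0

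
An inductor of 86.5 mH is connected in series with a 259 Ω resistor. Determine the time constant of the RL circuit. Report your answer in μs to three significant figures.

τ ≈ 334 μs

τ = L/R = (8.650×10^-2 H)/(259 Ω) = 3.340×10^-4 s.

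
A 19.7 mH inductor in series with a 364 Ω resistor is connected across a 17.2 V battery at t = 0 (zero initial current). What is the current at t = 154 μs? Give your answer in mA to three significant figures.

I ≈ 44.5 mA

τ = L/R = 1.970×10^-2/364 = 5.412×10^-5 s; final current I_∞ = ε/R = 17.2/364 = 4.725×10^-2 A.
I(t) = I_∞(1 − e^(−t/τ)) with t/τ = 2.845.
I = (4.725×10^-2)(1 − e^(−2.845)) = 4.451×10^-2 A.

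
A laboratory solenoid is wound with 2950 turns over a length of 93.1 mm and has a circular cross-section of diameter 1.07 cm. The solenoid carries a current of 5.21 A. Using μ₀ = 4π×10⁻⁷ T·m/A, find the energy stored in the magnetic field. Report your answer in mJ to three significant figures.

A = π(d/2)² = π(5.350×10^-3 m)² = 8.992×10^-5 m².
L = μ₀N²A/ℓ = (4π×10⁻⁷)(2950)²(8.992×10^-5)/(9.310×10^-2) = 1.056×10^-2 H.
U = ½LI² = ½(1.056×10^-2)(5.21)² = 0.1434 J.

U ≈ 143 mJ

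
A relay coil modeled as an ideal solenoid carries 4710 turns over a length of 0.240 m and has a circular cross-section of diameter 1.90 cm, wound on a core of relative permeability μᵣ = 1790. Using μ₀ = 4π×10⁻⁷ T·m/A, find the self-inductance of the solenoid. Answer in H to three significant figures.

L ≈ 59.0 H

A = π(d/2)² = π(9.500×10^-3 m)² = 2.835×10^-4 m².
For a long solenoid, L = μ₀μᵣN²A/ℓ.
L = (4π×10⁻⁷)(1790)(4710)²(2.835×10^-4)/(0.24 m) = 58.95 H.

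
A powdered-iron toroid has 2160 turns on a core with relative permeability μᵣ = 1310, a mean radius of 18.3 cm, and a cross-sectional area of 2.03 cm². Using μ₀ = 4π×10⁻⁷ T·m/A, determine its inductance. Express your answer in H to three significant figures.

For a thin toroid, L = μ₀μᵣN²A/(2πR).
L = (4π×10⁻⁷)(1310)(2160)²(2.030×10^-4) / (2π×0.183 m) = 1.356 H.

L ≈ 1.36 H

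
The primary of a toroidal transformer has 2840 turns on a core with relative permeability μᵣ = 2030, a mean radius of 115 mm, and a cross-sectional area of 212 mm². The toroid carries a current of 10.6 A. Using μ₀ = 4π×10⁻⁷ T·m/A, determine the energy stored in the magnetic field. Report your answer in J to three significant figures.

L = μ₀μᵣN²A/(2πR) = (4π×10⁻⁷)(2030)(2840)²(2.120×10^-4)/(2π×0.115) = 6.037 H.
U = ½LI² = ½(6.037)(10.6)² = 339.1 J.

U ≈ 339 J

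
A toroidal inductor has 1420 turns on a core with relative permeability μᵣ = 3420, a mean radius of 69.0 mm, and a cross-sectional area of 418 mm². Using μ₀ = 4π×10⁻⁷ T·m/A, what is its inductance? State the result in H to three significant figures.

L ≈ 8.36 H

For a thin toroid, L = μ₀μᵣN²A/(2πR).
L = (4π×10⁻⁷)(3420)(1420)²(4.180×10^-4) / (2π×6.900×10^-2 m) = 8.355 H.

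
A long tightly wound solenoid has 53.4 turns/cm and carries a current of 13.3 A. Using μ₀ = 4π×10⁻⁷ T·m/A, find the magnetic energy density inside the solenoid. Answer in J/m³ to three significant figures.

u ≈ 3170 J/m³

B = μ₀nI = (4π×10⁻⁷)(5.340×10^3)(13.3) = 8.9249×10^-2 T.
u = B²/(2μ₀) = (8.9249×10^-2)²/(2×4π×10⁻⁷) = 3.169×10^3 J/m³.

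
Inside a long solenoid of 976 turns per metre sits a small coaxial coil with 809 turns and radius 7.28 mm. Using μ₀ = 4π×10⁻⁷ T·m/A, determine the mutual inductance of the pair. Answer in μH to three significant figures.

M ≈ 165 μH

The outer solenoid produces a uniform field B₁ = μ₀n₁I₁ across the inner coil,
so the flux linkage is N₂Φ = N₂B₁A₂ = μ₀n₁N₂A₂·I₁, giving M = μ₀n₁N₂A₂.
A₂ = πr² = π(7.280×10^-3 m)² = 1.66499×10^-4 m².
M = (4π×10⁻⁷)(976)(809)(1.66499×10^-4) = 1.652×10^-4 H.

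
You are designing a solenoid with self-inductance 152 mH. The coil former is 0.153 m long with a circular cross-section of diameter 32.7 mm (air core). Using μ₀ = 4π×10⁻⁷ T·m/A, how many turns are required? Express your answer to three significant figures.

N ≈ 4690 turns

A = π(d/2)² = π(1.635×10^-2 m)² = 8.398×10^-4 m².
From L = μ₀N²A/ℓ, N = √(Lℓ / (μ₀A)).
N = √[(0.152)(0.153) / ((4π×10⁻⁷)×8.398×10^-4)] = √(2.204×10^7) ≈ 4694.3.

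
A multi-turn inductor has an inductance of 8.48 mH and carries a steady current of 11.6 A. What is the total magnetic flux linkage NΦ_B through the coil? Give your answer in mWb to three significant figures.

From L = NΦ_B/I, the flux linkage is NΦ_B = LI.
NΦ_B = (8.480×10^-3 H)(11.6 A) = 9.837×10^-2 Wb.

NΦ_B ≈ 98.4 mWb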